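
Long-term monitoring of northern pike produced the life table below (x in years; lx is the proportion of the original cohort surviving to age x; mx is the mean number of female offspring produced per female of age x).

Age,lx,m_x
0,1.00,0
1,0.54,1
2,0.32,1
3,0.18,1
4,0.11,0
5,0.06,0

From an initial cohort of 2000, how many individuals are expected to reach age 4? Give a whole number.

220

Expected survivors = N0 · l_4 = 2000 × 0.11 = 220 → 220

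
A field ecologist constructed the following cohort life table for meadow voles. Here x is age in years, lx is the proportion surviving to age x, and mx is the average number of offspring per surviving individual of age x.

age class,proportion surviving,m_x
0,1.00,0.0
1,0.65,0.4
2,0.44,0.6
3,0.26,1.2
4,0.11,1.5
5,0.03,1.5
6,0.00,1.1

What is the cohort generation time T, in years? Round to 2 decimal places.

2.49

lx·mx: 0, 0.26, 0.264, 0.312, 0.165, 0.045, 0 → R0 = 1.046
x·lx·mx: 0, 0.26, 0.528, 0.936, 0.66, 0.225, 0 → Σ = 2.609
T = 2.609 / 1.046 = 2.494264… → 2.49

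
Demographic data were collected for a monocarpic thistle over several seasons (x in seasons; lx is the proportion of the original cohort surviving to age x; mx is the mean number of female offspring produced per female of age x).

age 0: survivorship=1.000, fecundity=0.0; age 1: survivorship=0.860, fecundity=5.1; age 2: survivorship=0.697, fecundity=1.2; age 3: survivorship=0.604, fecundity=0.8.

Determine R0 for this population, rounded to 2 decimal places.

5.71

lx·mx by age: 0, 4.386, 0.8364, 0.4832
R0 = Σ lx·mx = 5.7056 → 5.71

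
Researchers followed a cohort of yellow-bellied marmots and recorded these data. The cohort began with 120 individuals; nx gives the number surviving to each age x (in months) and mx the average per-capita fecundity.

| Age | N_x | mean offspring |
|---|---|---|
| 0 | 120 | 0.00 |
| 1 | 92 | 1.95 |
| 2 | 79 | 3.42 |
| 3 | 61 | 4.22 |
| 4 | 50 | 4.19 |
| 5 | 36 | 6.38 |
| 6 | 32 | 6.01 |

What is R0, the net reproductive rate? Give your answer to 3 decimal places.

lx = nx/n0 = nx/120: 1, 0.76667…, 0.65833…, 0.50833…, 0.41667…, 0.3, 0.26667…
lx·mx by age: 0, 1.495…, 2.2515…, 2.145167…, 1.745833…, 1.914, 1.602667…
R0 = Σ lx·mx = 11.154167… → 11.154

11.154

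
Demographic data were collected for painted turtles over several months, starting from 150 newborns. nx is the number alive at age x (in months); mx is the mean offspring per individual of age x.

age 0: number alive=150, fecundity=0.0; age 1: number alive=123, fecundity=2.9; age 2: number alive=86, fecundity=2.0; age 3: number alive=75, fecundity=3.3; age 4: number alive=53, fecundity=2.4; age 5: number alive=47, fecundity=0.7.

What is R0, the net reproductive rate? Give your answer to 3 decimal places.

lx = nx/n0 = nx/150: 1, 0.82, 0.57333…, 0.5, 0.35333…, 0.31333…
lx·mx by age: 0, 2.378, 1.146667…, 1.65, 0.848…, 0.219333…
R0 = Σ lx·mx = 6.242… → 6.242

6.242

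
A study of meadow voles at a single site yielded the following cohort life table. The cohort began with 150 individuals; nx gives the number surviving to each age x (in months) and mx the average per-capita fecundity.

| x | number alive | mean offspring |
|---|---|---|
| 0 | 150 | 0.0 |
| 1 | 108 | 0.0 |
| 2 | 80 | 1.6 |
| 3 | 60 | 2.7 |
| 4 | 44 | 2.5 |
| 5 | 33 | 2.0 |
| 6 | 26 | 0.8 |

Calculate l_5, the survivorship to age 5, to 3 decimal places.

l_5 = n_5/n_0 = 33/150 = 0.22 → 0.220

0.220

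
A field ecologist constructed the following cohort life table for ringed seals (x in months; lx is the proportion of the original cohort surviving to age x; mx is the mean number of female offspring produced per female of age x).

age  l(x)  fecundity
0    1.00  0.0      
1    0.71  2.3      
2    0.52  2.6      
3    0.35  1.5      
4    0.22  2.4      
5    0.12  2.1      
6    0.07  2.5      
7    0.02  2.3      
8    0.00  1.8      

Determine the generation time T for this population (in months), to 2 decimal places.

lx·mx: 0, 1.633, 1.352, 0.525, 0.528, 0.252, 0.175, 0.046, 0 → R0 = 4.511
x·lx·mx: 0, 1.633, 2.704, 1.575, 2.112, 1.26, 1.05, 0.322, 0 → Σ = 10.656
T = 10.656 / 4.511 = 2.362226… → 2.36

2.36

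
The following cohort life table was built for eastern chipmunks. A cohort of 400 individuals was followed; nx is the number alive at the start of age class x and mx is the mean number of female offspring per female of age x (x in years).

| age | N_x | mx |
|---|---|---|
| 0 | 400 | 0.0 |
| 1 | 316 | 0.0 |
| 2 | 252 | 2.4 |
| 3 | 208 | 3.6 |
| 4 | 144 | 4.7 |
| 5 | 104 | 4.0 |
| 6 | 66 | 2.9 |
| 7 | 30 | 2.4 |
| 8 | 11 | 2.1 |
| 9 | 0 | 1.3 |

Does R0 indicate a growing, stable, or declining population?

lx = nx/n0 = nx/400: 1, 0.79, 0.63, 0.52, 0.36, 0.26, 0.165, 0.075, 0.0275, 0
R0 = Σ lx·mx = 0 + 0 + 1.512 + 1.872 + 1.692 + 1.04 + 0.4785 + 0.18 + 0.05775 + 0 = 6.83225
R0 > 1, so the population is growing.

growing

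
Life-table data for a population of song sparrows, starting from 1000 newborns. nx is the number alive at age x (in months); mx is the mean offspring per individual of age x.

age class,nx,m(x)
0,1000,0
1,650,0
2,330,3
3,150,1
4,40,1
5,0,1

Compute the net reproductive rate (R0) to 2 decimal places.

1.18

lx = nx/n0 = nx/1000: 1, 0.65, 0.33, 0.15, 0.04, 0
lx·mx by age: 0, 0, 0.99, 0.15, 0.04, 0
R0 = Σ lx·mx = 1.18 → 1.18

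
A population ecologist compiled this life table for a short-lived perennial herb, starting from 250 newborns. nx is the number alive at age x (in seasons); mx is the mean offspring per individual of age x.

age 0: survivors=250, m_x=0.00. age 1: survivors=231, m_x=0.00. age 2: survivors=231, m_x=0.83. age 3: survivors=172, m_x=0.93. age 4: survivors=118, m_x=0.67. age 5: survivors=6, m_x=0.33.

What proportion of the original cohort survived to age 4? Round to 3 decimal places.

0.472

l_4 = n_4/n_0 = 118/250 = 0.472 → 0.472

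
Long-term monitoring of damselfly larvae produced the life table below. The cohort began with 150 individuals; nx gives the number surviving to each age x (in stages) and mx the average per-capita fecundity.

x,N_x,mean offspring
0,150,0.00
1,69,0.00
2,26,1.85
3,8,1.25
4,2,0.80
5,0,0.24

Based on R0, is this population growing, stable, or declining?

declining

lx = nx/n0 = nx/150: 1, 0.46, 0.17333…, 0.05333…, 0.01333…, 0
R0 = Σ lx·mx = 0 + 0 + 0.320667… + 0.066667… + 0.010667… + 0 = 0.398…
R0 < 1, so the population is declining.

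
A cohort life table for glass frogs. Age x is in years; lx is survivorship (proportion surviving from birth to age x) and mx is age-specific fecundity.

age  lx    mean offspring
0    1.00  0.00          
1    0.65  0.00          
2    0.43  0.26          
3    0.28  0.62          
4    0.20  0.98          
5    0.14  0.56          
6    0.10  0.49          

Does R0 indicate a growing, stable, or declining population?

declining

R0 = Σ lx·mx = 0 + 0 + 0.1118 + 0.1736 + 0.196 + 0.0784 + 0.049 = 0.6088
R0 < 1, so the population is declining.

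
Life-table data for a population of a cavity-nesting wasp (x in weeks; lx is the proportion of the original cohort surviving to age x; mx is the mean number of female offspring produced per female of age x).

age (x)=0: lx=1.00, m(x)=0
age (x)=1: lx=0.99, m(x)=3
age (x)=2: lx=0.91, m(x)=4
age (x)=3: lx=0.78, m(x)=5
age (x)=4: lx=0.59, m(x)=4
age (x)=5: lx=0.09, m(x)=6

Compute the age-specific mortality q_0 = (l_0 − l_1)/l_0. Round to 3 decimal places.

q_0 = (l_0 − l_1) / l_0 = (1 − 0.99) / 1
     = 0.01 / 1 = 0.01 → 0.010

0.010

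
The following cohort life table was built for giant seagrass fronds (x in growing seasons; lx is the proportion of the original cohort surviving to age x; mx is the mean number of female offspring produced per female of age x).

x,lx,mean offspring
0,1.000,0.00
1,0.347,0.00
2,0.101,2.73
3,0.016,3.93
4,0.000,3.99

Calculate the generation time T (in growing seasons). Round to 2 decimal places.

lx·mx: 0, 0, 0.27573, 0.06288, 0 → R0 = 0.33861
x·lx·mx: 0, 0, 0.55146, 0.18864, 0 → Σ = 0.7401
T = 0.7401 / 0.33861 = 2.1857… → 2.19

2.19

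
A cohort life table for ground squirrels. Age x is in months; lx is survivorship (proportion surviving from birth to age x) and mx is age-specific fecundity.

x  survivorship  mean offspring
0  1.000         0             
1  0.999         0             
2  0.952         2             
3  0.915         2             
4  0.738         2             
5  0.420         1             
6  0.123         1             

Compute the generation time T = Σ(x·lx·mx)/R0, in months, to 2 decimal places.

3.14

lx·mx: 0, 0, 1.904, 1.83, 1.476, 0.42, 0.123 → R0 = 5.753
x·lx·mx: 0, 0, 3.808, 5.49, 5.904, 2.1, 0.738 → Σ = 18.04
T = 18.04 / 5.753 = 3.135755… → 3.14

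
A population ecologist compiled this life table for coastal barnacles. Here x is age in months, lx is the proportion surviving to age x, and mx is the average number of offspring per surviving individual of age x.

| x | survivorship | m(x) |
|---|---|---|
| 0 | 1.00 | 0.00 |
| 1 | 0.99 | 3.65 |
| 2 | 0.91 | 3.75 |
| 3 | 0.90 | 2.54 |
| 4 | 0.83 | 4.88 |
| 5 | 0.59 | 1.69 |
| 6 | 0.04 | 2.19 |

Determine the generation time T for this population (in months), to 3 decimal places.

2.700

lx·mx: 0, 3.6135, 3.4125, 2.286, 4.0504, 0.9971, 0.0876 → R0 = 14.4471
x·lx·mx: 0, 3.6135, 6.825, 6.858, 16.2016, 4.9855, 0.5256 → Σ = 39.0092
T = 39.0092 / 14.4471 = 2.700141… → 2.700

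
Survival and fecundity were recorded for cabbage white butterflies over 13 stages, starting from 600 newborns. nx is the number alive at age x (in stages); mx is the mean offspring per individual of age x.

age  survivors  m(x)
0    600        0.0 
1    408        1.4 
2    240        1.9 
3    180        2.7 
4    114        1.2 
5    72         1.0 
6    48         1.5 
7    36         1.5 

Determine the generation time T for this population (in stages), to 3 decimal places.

2.521

lx = nx/n0 = nx/600: 1, 0.68, 0.4, 0.3, 0.19, 0.12, 0.08, 0.06
lx·mx: 0, 0.952, 0.76, 0.81, 0.228, 0.12, 0.12, 0.09 → R0 = 3.08
x·lx·mx: 0, 0.952, 1.52, 2.43, 0.912, 0.6, 0.72, 0.63 → Σ = 7.764
T = 7.764 / 3.08 = 2.520779… → 2.521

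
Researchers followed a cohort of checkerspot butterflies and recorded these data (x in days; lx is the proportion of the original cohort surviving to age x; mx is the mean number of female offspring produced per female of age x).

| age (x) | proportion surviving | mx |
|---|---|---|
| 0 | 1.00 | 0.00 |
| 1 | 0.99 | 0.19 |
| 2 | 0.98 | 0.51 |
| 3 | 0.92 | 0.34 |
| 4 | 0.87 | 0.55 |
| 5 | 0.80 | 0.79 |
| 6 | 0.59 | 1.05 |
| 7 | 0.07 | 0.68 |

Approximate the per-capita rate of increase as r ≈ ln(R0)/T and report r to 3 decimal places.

R0 = Σ lx·mx = 0 + 0.1881 + 0.4998 + 0.3128 + 0.4785 + 0.632 + 0.6195 + 0.0476 = 2.7783
Σ x·lx·mx = 11.2503; T = 11.2503/2.7783 = 4.04935…
r ≈ ln(R0)/T = ln(2.7783)/4.04935… = 0.25235… → 0.252

0.252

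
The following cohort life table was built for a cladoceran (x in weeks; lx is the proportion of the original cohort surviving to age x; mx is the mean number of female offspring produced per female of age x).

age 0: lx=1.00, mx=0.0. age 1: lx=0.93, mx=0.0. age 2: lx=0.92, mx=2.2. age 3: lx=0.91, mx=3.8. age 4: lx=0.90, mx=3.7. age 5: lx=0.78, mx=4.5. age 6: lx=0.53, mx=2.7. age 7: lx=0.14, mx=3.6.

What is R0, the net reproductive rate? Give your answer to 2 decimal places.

14.26

lx·mx by age: 0, 0, 2.024, 3.458, 3.33, 3.51, 1.431, 0.504
R0 = Σ lx·mx = 14.257 → 14.26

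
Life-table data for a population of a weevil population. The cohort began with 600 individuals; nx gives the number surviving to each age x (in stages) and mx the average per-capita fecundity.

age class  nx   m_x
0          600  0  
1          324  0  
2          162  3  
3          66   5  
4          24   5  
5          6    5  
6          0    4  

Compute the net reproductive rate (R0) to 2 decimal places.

1.61

lx = nx/n0 = nx/600: 1, 0.54, 0.27, 0.11, 0.04, 0.01, 0
lx·mx by age: 0, 0, 0.81, 0.55, 0.2, 0.05, 0
R0 = Σ lx·mx = 1.61 → 1.61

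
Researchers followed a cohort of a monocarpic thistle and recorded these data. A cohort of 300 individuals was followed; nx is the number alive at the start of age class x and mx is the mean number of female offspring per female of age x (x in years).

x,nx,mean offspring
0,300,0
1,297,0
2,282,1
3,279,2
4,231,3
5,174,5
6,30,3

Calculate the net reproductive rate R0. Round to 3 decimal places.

lx = nx/n0 = nx/300: 1, 0.99, 0.94, 0.93, 0.77, 0.58, 0.1
lx·mx by age: 0, 0, 0.94, 1.86, 2.31, 2.9, 0.3
R0 = Σ lx·mx = 8.31 → 8.310

8.310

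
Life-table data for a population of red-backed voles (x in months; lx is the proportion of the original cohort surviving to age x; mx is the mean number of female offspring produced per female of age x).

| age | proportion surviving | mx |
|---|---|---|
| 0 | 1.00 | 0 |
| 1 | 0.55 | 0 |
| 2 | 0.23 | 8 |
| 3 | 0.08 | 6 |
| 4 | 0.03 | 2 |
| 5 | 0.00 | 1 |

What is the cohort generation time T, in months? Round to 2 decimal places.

lx·mx: 0, 0, 1.84, 0.48, 0.06, 0 → R0 = 2.38
x·lx·mx: 0, 0, 3.68, 1.44, 0.24, 0 → Σ = 5.36
T = 5.36 / 2.38 = 2.252101… → 2.25

2.25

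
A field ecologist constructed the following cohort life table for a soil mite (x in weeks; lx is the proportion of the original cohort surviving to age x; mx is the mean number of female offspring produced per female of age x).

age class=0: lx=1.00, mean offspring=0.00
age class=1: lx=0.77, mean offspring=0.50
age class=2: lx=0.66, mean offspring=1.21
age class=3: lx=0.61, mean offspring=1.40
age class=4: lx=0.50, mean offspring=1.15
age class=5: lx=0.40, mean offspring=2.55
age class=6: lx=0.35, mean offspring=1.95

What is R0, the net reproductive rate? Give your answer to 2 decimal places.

lx·mx by age: 0, 0.385, 0.7986, 0.854, 0.575, 1.02, 0.6825
R0 = Σ lx·mx = 4.3151 → 4.32

4.32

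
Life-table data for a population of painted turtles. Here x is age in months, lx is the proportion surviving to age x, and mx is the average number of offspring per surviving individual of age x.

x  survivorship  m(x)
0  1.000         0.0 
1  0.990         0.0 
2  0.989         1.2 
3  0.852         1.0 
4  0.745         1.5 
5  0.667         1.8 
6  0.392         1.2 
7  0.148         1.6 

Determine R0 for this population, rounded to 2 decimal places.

5.06

lx·mx by age: 0, 0, 1.1868, 0.852, 1.1175, 1.2006, 0.4704, 0.2368
R0 = Σ lx·mx = 5.0641 → 5.06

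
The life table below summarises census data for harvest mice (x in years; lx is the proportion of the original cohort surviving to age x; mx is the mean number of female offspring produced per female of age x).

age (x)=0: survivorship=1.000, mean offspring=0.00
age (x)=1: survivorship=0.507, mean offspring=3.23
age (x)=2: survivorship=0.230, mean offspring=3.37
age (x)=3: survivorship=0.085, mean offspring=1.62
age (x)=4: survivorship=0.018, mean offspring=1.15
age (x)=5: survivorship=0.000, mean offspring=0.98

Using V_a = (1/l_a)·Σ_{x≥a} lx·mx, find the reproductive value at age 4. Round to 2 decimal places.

lx·mx for x ≥ 4: 0.0207, 0 → sum = 0.0207
V_4 = 0.0207 / l_4 = 0.0207 / 0.018 = 1.15 → 1.15

1.15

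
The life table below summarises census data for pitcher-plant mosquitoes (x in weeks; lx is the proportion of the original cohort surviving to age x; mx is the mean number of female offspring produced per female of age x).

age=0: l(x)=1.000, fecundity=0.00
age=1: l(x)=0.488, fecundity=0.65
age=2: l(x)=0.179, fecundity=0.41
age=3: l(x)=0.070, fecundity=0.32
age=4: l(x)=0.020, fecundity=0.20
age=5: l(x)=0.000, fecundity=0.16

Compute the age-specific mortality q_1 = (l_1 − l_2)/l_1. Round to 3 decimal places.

0.633

q_1 = (l_1 − l_2) / l_1 = (0.488 − 0.179) / 0.488
     = 0.309 / 0.488 = 0.633197… → 0.633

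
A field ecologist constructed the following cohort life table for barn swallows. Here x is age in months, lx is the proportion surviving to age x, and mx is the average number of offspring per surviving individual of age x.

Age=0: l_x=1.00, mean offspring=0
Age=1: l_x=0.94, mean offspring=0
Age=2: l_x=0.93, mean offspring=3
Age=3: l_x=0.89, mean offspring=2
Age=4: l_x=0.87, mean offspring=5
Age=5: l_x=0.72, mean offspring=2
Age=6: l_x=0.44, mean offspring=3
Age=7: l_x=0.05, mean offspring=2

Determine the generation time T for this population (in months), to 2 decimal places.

lx·mx: 0, 0, 2.79, 1.78, 4.35, 1.44, 1.32, 0.1 → R0 = 11.78
x·lx·mx: 0, 0, 5.58, 5.34, 17.4, 7.2, 7.92, 0.7 → Σ = 44.14
T = 44.14 / 11.78 = 3.747029… → 3.75

3.75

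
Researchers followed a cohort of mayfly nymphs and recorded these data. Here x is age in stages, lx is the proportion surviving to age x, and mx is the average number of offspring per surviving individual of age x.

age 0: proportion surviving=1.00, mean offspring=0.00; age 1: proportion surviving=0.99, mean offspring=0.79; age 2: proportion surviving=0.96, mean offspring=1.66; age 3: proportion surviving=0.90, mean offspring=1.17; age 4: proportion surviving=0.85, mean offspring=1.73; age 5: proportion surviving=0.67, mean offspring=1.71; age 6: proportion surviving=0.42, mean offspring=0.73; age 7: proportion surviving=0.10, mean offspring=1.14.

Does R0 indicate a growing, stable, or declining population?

growing

R0 = Σ lx·mx = 0 + 0.7821 + 1.5936 + 1.053 + 1.4705 + 1.1457 + 0.3066 + 0.114 = 6.4655
R0 > 1, so the population is growing.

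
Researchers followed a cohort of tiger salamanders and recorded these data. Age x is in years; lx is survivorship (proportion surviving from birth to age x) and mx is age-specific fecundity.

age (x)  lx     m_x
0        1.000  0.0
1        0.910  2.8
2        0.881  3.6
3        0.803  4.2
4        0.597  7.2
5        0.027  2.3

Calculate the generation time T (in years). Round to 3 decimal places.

lx·mx: 0, 2.548, 3.1716, 3.3726, 4.2984, 0.0621 → R0 = 13.4527
x·lx·mx: 0, 2.548, 6.3432, 10.1178, 17.1936, 0.3105 → Σ = 36.5131
T = 36.5131 / 13.4527 = 2.714184… → 2.714

2.714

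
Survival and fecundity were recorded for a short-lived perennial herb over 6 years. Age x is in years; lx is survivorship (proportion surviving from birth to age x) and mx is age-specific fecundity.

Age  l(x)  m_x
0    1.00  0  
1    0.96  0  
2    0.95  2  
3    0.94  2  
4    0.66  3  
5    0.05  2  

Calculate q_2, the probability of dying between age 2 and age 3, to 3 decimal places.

0.011

q_2 = (l_2 − l_3) / l_2 = (0.95 − 0.94) / 0.95
     = 0.01 / 0.95 = 0.010526… → 0.011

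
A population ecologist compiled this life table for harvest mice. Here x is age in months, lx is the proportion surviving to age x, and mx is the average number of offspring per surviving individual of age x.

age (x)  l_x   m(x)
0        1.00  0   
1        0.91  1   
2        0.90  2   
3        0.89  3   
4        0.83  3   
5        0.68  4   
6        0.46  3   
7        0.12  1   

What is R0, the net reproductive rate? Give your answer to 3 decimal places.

lx·mx by age: 0, 0.91, 1.8, 2.67, 2.49, 2.72, 1.38, 0.12
R0 = Σ lx·mx = 12.09 → 12.090

12.090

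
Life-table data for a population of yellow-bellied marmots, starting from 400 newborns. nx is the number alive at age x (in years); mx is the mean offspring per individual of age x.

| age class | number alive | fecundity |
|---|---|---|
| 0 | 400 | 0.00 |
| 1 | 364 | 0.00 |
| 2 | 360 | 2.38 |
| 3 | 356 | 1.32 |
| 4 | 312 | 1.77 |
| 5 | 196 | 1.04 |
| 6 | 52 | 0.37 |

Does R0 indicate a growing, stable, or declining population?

lx = nx/n0 = nx/400: 1, 0.91, 0.9, 0.89, 0.78, 0.49, 0.13
R0 = Σ lx·mx = 0 + 0 + 2.142 + 1.1748 + 1.3806 + 0.5096 + 0.0481 = 5.2551
R0 > 1, so the population is growing.

growing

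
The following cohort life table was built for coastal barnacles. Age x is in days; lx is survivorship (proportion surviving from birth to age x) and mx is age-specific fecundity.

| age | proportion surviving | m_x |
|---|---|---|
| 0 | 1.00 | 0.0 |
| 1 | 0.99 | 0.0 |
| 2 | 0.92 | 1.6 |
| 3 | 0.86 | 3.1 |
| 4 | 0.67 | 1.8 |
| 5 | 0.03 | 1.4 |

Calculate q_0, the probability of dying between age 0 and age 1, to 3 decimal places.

q_0 = (l_0 − l_1) / l_0 = (1 − 0.99) / 1
     = 0.01 / 1 = 0.01 → 0.010

0.010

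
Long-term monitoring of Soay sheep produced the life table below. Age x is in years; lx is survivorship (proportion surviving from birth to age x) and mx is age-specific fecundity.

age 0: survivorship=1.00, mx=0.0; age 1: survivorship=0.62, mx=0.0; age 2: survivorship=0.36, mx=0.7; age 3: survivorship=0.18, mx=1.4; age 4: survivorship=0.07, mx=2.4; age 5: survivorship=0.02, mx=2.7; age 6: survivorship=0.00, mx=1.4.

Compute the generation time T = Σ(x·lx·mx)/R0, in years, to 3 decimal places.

lx·mx: 0, 0, 0.252, 0.252, 0.168, 0.054, 0 → R0 = 0.726
x·lx·mx: 0, 0, 0.504, 0.756, 0.672, 0.27, 0 → Σ = 2.202
T = 2.202 / 0.726 = 3.033058… → 3.033

3.033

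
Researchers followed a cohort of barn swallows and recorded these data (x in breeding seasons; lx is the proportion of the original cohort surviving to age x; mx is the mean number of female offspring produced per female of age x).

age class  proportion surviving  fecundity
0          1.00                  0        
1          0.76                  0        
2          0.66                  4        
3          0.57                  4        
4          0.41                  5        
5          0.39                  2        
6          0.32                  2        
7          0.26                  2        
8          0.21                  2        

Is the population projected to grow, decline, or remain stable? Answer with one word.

R0 = Σ lx·mx = 0 + 0 + 2.64 + 2.28 + 2.05 + 0.78 + 0.64 + 0.52 + 0.42 = 9.33
R0 > 1, so the population is growing.

growing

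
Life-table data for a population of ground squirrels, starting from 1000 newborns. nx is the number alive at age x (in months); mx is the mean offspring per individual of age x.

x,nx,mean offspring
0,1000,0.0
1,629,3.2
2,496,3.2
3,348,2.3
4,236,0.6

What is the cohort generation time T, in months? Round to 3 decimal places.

lx = nx/n0 = nx/1000: 1, 0.629, 0.496, 0.348, 0.236
lx·mx: 0, 2.0128, 1.5872, 0.8004, 0.1416 → R0 = 4.542
x·lx·mx: 0, 2.0128, 3.1744, 2.4012, 0.5664 → Σ = 8.1548
T = 8.1548 / 4.542 = 1.795421… → 1.795

1.795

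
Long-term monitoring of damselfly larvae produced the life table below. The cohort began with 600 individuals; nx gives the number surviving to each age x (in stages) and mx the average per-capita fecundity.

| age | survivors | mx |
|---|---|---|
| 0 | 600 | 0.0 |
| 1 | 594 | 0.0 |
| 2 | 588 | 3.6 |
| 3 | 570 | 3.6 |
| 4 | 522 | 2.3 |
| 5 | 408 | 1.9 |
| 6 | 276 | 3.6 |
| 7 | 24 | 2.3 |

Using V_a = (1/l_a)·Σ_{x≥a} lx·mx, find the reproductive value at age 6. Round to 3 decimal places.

3.800

lx = nx/n0 = nx/600: 1, 0.99, 0.98, 0.95, 0.87, 0.68, 0.46, 0.04
lx·mx for x ≥ 6: 1.656, 0.092 → sum = 1.748
V_6 = 1.748 / l_6 = 1.748 / 0.46 = 3.8 → 3.800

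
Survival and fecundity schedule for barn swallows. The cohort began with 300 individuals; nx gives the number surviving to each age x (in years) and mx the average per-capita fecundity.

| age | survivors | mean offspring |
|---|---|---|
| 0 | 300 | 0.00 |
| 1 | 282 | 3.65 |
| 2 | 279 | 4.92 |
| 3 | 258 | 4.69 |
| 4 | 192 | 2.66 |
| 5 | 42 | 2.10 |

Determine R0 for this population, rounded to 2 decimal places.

14.04

lx = nx/n0 = nx/300: 1, 0.94, 0.93, 0.86, 0.64, 0.14
lx·mx by age: 0, 3.431, 4.5756, 4.0334, 1.7024, 0.294
R0 = Σ lx·mx = 14.0364 → 14.04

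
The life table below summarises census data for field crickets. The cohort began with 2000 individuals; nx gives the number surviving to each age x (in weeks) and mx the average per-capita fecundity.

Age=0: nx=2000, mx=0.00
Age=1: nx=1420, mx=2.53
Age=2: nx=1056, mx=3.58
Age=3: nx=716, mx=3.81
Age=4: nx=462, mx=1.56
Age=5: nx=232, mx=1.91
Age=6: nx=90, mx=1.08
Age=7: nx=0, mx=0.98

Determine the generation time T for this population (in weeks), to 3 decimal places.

2.202

lx = nx/n0 = nx/2000: 1, 0.71, 0.528, 0.358, 0.231, 0.116, 0.045, 0
lx·mx: 0, 1.7963, 1.89024, 1.36398, 0.36036, 0.22156, 0.0486, 0 → R0 = 5.68104
x·lx·mx: 0, 1.7963, 3.78048, 4.09194, 1.44144, 1.1078, 0.2916, 0 → Σ = 12.50956
T = 12.50956 / 5.68104 = 2.201984… → 2.202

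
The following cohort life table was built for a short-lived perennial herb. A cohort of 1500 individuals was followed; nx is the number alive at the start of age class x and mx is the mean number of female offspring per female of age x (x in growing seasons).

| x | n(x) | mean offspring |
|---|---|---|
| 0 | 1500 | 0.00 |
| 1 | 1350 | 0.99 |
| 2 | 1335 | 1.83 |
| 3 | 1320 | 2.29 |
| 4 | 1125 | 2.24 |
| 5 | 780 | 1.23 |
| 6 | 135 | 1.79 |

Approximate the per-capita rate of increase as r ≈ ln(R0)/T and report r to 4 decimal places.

lx = nx/n0 = nx/1500: 1, 0.9, 0.89, 0.88, 0.75, 0.52, 0.09
R0 = Σ lx·mx = 0 + 0.891 + 1.6287 + 2.0152 + 1.68 + 0.6396 + 0.1611 = 7.0156
Σ x·lx·mx = 21.0786; T = 21.0786/7.0156 = 3.00453…
r ≈ ln(R0)/T = ln(7.0156)/3.00453… = 0.648399… → 0.6484

0.6484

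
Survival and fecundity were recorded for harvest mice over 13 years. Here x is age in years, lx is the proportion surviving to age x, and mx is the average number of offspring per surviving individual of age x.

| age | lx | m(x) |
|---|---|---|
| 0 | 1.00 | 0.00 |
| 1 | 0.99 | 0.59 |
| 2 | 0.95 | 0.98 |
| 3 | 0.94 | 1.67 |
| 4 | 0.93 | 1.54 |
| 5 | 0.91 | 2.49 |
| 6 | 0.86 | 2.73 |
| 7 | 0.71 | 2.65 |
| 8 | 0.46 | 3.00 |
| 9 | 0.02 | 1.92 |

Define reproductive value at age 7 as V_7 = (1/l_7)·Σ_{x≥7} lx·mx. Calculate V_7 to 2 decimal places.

lx·mx for x ≥ 7: 1.8815, 1.38, 0.0384 → sum = 3.2999
V_7 = 3.2999 / l_7 = 3.2999 / 0.71 = 4.647746… → 4.65

4.65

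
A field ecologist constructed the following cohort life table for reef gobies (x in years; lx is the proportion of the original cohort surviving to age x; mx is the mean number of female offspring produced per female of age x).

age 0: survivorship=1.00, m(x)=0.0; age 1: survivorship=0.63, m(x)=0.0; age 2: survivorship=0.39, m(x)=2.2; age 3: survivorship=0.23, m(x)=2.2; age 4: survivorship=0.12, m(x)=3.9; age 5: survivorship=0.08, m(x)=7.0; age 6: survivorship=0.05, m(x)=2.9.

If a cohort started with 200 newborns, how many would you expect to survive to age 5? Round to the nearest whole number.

Expected survivors = N0 · l_5 = 200 × 0.08 = 16 → 16

16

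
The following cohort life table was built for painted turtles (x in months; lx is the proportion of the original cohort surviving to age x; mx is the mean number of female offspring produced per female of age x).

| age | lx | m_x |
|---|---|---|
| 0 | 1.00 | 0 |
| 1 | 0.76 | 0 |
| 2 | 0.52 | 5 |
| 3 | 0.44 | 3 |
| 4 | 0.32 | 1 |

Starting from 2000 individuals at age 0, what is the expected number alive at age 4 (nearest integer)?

640

Expected survivors = N0 · l_4 = 2000 × 0.32 = 640 → 640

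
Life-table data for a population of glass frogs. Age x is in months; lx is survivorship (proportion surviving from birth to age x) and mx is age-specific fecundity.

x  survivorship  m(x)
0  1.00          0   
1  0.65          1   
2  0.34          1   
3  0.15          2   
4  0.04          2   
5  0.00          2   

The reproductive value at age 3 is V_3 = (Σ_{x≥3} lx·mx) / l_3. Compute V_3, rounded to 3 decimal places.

2.533

lx·mx for x ≥ 3: 0.3, 0.08, 0 → sum = 0.38
V_3 = 0.38 / l_3 = 0.38 / 0.15 = 2.533333… → 2.533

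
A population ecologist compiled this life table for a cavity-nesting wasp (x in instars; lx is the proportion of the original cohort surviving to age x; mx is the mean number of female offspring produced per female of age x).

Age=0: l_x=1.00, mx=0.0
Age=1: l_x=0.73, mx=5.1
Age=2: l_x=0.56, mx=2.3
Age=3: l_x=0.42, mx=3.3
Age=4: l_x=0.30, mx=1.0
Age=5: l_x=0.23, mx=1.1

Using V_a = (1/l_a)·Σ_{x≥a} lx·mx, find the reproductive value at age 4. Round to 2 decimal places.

1.84

lx·mx for x ≥ 4: 0.3, 0.253 → sum = 0.553
V_4 = 0.553 / l_4 = 0.553 / 0.3 = 1.843333… → 1.84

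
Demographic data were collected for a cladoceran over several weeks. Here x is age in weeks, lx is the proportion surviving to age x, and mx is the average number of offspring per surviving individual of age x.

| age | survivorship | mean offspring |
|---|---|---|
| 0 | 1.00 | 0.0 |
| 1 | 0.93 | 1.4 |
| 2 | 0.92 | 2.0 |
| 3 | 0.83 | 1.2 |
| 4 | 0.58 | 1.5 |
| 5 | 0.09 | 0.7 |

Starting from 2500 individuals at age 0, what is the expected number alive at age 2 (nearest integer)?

Expected survivors = N0 · l_2 = 2500 × 0.92 = 2300 → 2300

2300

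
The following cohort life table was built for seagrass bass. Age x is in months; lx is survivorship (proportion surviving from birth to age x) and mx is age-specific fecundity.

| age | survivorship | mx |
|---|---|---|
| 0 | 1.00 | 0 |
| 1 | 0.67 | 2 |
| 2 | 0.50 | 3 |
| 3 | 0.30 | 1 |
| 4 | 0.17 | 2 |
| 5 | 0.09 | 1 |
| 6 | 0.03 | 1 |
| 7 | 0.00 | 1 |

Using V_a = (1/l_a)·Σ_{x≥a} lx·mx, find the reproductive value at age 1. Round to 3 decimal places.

lx·mx for x ≥ 1: 1.34, 1.5, 0.3, 0.34, 0.09, 0.03, 0 → sum = 3.6
V_1 = 3.6 / l_1 = 3.6 / 0.67 = 5.373134… → 5.373

5.373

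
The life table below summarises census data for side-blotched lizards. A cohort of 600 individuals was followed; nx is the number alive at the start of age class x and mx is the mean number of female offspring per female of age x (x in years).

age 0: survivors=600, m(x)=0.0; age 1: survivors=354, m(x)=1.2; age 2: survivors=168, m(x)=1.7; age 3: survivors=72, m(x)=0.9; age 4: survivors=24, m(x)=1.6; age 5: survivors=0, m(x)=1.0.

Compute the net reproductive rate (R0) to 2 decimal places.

lx = nx/n0 = nx/600: 1, 0.59, 0.28, 0.12, 0.04, 0
lx·mx by age: 0, 0.708, 0.476, 0.108, 0.064, 0
R0 = Σ lx·mx = 1.356 → 1.36

1.36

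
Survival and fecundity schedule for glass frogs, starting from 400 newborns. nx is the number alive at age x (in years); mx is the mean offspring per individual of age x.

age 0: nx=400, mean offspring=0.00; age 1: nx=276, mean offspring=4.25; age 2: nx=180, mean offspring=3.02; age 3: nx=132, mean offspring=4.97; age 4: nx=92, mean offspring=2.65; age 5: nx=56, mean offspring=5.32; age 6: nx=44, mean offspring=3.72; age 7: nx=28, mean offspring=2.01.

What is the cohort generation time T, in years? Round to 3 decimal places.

lx = nx/n0 = nx/400: 1, 0.69, 0.45, 0.33, 0.23, 0.14, 0.11, 0.07
lx·mx: 0, 2.9325, 1.359, 1.6401, 0.6095, 0.7448, 0.4092, 0.1407 → R0 = 7.8358
x·lx·mx: 0, 2.9325, 2.718, 4.9203, 2.438, 3.724, 2.4552, 0.9849 → Σ = 20.1729
T = 20.1729 / 7.8358 = 2.574453… → 2.574

2.574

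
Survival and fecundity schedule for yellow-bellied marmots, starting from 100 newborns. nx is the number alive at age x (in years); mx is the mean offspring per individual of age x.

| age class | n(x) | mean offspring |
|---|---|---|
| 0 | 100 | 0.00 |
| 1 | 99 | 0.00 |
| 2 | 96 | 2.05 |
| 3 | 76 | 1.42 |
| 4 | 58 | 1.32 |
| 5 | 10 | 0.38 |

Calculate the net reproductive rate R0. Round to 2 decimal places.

3.85

lx = nx/n0 = nx/100: 1, 0.99, 0.96, 0.76, 0.58, 0.1
lx·mx by age: 0, 0, 1.968, 1.0792, 0.7656, 0.038
R0 = Σ lx·mx = 3.8508 → 3.85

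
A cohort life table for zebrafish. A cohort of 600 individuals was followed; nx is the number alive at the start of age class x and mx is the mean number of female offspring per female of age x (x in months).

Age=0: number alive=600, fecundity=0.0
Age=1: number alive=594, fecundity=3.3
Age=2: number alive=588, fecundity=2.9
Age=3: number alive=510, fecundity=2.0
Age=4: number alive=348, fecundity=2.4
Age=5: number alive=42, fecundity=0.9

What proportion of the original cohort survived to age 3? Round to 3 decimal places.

0.850

l_3 = n_3/n_0 = 510/600 = 0.85 → 0.850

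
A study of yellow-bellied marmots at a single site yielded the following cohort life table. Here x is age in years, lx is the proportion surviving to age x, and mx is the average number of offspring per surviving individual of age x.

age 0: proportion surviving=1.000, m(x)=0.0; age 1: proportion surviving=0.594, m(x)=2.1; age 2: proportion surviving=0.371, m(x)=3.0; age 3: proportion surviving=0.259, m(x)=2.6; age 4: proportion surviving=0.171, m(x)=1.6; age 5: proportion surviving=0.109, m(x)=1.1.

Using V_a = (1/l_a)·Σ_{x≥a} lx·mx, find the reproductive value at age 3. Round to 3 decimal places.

lx·mx for x ≥ 3: 0.6734, 0.2736, 0.1199 → sum = 1.0669
V_3 = 1.0669 / l_3 = 1.0669 / 0.259 = 4.119305… → 4.119

4.119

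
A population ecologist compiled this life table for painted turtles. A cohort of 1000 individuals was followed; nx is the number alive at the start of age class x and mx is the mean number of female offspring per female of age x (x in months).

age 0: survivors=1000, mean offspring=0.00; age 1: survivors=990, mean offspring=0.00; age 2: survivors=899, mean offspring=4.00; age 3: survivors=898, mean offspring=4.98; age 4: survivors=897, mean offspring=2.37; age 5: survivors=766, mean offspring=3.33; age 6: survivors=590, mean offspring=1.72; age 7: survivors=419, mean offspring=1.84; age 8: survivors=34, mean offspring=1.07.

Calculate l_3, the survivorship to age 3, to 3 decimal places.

0.898

l_3 = n_3/n_0 = 898/1000 = 0.898 → 0.898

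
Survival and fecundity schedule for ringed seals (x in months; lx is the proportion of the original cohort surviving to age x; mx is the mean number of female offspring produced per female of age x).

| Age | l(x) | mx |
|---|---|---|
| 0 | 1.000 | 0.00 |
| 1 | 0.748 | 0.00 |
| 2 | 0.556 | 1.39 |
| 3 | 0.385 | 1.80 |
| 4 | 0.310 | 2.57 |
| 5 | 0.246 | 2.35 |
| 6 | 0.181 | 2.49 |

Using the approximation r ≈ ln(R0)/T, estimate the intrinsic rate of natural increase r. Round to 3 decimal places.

R0 = Σ lx·mx = 0 + 0 + 0.77284 + 0.693 + 0.7967 + 0.5781 + 0.45069 = 3.29133
Σ x·lx·mx = 12.40612; T = 12.40612/3.29133 = 3.76933…
r ≈ ln(R0)/T = ln(3.29133)/3.76933… = 0.31605… → 0.316

0.316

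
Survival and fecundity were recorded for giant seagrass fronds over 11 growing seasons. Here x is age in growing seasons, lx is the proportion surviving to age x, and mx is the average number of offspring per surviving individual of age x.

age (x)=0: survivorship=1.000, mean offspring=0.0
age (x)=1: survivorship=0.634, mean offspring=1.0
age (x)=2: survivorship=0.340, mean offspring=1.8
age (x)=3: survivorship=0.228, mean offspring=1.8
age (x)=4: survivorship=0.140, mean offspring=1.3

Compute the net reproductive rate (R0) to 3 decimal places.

lx·mx by age: 0, 0.634, 0.612, 0.4104, 0.182
R0 = Σ lx·mx = 1.8384 → 1.838

1.838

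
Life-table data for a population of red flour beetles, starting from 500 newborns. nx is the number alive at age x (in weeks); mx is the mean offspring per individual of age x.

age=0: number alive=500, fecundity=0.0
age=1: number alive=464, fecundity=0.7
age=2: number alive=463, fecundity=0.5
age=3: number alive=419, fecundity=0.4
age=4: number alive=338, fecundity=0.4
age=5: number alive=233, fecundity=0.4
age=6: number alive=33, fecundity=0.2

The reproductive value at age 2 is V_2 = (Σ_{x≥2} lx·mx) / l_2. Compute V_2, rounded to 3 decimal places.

lx = nx/n0 = nx/500: 1, 0.928, 0.926, 0.838, 0.676, 0.466, 0.066
lx·mx for x ≥ 2: 0.463, 0.3352, 0.2704, 0.1864, 0.0132 → sum = 1.2682
V_2 = 1.2682 / l_2 = 1.2682 / 0.926 = 1.369546… → 1.370

1.370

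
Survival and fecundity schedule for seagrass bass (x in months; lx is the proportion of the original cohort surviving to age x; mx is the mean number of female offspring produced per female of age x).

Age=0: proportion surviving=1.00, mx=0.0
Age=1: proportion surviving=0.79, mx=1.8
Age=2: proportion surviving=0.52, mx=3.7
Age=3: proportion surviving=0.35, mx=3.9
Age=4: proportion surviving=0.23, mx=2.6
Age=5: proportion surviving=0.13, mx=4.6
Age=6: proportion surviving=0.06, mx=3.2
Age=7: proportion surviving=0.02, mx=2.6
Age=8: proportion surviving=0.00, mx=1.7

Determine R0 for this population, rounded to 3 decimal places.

6.151

lx·mx by age: 0, 1.422, 1.924, 1.365, 0.598, 0.598, 0.192, 0.052, 0
R0 = Σ lx·mx = 6.151 → 6.151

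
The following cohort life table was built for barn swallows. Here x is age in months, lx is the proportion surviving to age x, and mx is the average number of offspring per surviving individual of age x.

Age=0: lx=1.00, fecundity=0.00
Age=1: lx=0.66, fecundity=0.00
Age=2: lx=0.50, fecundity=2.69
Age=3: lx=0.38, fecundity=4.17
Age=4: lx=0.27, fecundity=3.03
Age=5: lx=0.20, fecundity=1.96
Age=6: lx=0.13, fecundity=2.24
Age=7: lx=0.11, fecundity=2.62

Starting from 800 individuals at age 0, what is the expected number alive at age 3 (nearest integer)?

304

Expected survivors = N0 · l_3 = 800 × 0.38 = 304 → 304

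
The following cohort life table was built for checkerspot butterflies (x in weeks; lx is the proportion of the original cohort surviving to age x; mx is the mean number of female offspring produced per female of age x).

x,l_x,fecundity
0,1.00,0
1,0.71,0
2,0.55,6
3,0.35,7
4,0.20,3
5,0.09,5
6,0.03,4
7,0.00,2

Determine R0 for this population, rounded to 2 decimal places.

lx·mx by age: 0, 0, 3.3, 2.45, 0.6, 0.45, 0.12, 0
R0 = Σ lx·mx = 6.92 → 6.92

6.92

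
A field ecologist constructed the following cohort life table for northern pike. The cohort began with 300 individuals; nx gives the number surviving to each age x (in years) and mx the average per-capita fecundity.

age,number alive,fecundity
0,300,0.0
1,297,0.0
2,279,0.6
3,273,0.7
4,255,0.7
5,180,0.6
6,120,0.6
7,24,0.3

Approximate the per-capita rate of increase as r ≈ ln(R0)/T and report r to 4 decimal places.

lx = nx/n0 = nx/300: 1, 0.99, 0.93, 0.91, 0.85, 0.6, 0.4, 0.08
R0 = Σ lx·mx = 0 + 0 + 0.558 + 0.637 + 0.595 + 0.36 + 0.24 + 0.024 = 2.414
Σ x·lx·mx = 8.815; T = 8.815/2.414 = 3.65162…
r ≈ ln(R0)/T = ln(2.414)/3.65162… = 0.241341… → 0.2413

0.2413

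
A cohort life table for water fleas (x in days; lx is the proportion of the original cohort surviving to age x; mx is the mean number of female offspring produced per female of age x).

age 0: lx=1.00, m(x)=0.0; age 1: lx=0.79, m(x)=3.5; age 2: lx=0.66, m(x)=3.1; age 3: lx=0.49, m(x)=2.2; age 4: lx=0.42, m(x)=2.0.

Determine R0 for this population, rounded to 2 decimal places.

6.73

lx·mx by age: 0, 2.765, 2.046, 1.078, 0.84
R0 = Σ lx·mx = 6.729 → 6.73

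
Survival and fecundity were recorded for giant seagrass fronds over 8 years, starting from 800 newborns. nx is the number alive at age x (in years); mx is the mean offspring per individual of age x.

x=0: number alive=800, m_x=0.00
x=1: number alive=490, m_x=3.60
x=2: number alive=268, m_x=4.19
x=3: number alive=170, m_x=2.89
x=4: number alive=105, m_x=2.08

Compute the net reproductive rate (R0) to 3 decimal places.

4.496

lx = nx/n0 = nx/800: 1, 0.6125, 0.335, 0.2125, 0.13125
lx·mx by age: 0, 2.205, 1.40365, 0.614125, 0.273…
R0 = Σ lx·mx = 4.495775… → 4.496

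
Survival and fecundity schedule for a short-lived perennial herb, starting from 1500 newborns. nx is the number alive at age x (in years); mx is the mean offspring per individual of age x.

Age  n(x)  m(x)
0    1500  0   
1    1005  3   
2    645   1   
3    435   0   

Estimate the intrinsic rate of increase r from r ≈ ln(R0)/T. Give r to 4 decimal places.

0.7584

lx = nx/n0 = nx/1500: 1, 0.67, 0.43, 0.29
R0 = Σ lx·mx = 0 + 2.01 + 0.43 + 0 = 2.44
Σ x·lx·mx = 2.87; T = 2.87/2.44 = 1.17623…
r ≈ ln(R0)/T = ln(2.44)/1.17623… = 0.758354… → 0.7584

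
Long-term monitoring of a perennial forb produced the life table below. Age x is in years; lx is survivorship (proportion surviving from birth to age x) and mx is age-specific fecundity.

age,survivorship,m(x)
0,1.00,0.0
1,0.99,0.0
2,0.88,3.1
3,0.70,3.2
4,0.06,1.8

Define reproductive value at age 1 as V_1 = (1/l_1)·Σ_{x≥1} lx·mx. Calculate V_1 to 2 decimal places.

lx·mx for x ≥ 1: 0, 2.728, 2.24, 0.108 → sum = 5.076
V_1 = 5.076 / l_1 = 5.076 / 0.99 = 5.127273… → 5.13

5.13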